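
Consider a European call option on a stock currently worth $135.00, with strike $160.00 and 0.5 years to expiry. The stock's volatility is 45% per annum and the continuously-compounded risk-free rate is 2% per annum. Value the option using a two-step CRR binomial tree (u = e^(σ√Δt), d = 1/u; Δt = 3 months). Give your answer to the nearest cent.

CRR parameters: u = e^(σ√Δt) = e^(0.45·√0.25) = 1.2523, d = 1/u = 0.7985
Per-period rate: rΔt = 0.02·0.25 = 0.005, so R = e^0.005 = 1.0050
Risk-neutral probability p = (e^0.005 − 0.7985)/(1.2523 − 0.7985) = 0.2065/0.4538 = 0.4550
Terminal stock prices: S_uu = 211.7, S_ud = 135, S_dd = 86.08
Terminal payoffs (S − K): max(51.72, 0) = 51.72, max(-25, 0) = 0, max(-73.92, 0) = 0
Node u (S = 169.1): V_u = e^(−0.005)·[0.4550·51.7221 + 0.5450·0.0000] = 23.4178
Node d (S = 107.8): V_d = e^(−0.005)·[0.4550·0.0000 + 0.5450·0.0000] = 0.0000
Node 0 (S = 135): V_0 = e^(−0.005)·[0.4550·23.4178 + 0.5450·0.0000] = 10.6027

$10.60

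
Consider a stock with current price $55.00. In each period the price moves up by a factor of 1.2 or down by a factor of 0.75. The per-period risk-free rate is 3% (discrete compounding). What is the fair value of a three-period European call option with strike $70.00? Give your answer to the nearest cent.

Risk-neutral probability p = (1 + 0.03 − 0.75)/(1.2 − 0.75) = 0.2800/0.4500 = 0.6222
Terminal stock prices: S_uuu = 95.04, S_uud = 59.4, S_udd = 37.12, S_ddd = 23.2
Terminal payoffs (S − K): max(25.04, 0) = 25.04, max(-10.6, 0) = 0, max(-32.88, 0) = 0, max(-46.8, 0) = 0
Node uu (S = 79.2): V_uu = 1/1.03·[0.6222·25.0400 + 0.3778·0.0000] = 15.1266
Node ud (S = 49.5): V_ud = 1/1.03·[0.6222·0.0000 + 0.3778·0.0000] = 0.0000
Node dd (S = 30.94): V_dd = 1/1.03·[0.6222·0.0000 + 0.3778·0.0000] = 0.0000
Node u (S = 66): V_u = 1/1.03·[0.6222·15.1266 + 0.3778·0.0000] = 9.1380
Node d (S = 41.25): V_d = 1/1.03·[0.6222·0.0000 + 0.3778·0.0000] = 0.0000
Node 0 (S = 55): V_0 = 1/1.03·[0.6222·9.1380 + 0.3778·0.0000] = 5.5203

$5.52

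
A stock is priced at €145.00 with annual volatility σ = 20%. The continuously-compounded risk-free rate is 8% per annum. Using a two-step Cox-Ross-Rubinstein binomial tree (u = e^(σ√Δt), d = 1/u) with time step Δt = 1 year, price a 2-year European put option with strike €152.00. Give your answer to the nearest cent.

CRR parameters: u = e^(σ√Δt) = e^(0.2·√1) = 1.2214, d = 1/u = 0.8187
Per-period rate: rΔt = 0.08·1 = 0.08, so R = e^0.08 = 1.0833
Risk-neutral probability p = (e^0.08 − 0.8187)/(1.2214 − 0.8187) = 0.2646/0.4027 = 0.6570
Terminal stock prices: S_uu = 216.3, S_ud = 145, S_dd = 97.2
Terminal payoffs (K − S): max(-64.31, 0) = 0, max(7, 0) = 7, max(54.8, 0) = 54.8
Node u (S = 177.1): V_u = e^(−0.08)·[0.6570·0.0000 + 0.3430·7.0000] = 2.2164
Node d (S = 118.7): V_d = e^(−0.08)·[0.6570·7.0000 + 0.3430·54.8036] = 21.5977
Node 0 (S = 145): V_0 = e^(−0.08)·[0.6570·2.2164 + 0.3430·21.5977] = 8.1826

€8.18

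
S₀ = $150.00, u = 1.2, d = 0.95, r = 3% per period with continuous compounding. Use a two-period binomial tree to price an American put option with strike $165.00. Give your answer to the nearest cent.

$15.00

Risk-neutral probability p = (e^0.03 − 0.95)/(1.2 − 0.95) = 0.0805/0.2500 = 0.3218
Terminal stock prices: S_uu = 216, S_ud = 171, S_dd = 135.4
Terminal payoffs (K − S): max(-51, 0) = 0, max(-6, 0) = 0, max(29.62, 0) = 29.62
Node u (S = 180): continuation = e^(−0.03)·[0.3218·0.0000 + 0.6782·0.0000] = 0.0000; exercise value = 0.0000 ≤ continuation, so V_u = 0.0000
Node d (S = 142.5): continuation = e^(−0.03)·[0.3218·0.0000 + 0.6782·29.6250] = 19.4974; exercise value = 22.5000 > continuation, so V_d = 22.5000 (exercise)
Node 0 (S = 150): continuation = e^(−0.03)·[0.3218·0.0000 + 0.6782·22.5000] = 14.8081; exercise value = 15.0000 > continuation, so V_0 = 15.0000 (exercise)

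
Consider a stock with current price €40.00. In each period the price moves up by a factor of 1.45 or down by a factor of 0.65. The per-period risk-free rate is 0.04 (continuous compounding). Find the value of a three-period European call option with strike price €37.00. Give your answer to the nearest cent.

€14.52

Risk-neutral probability p = (e^0.04 − 0.65)/(1.45 − 0.65) = 0.3908/0.8000 = 0.4885
Terminal stock prices: S_uuu = 121.9, S_uud = 54.66, S_udd = 24.51, S_ddd = 10.98
Terminal payoffs (S − K): max(84.94, 0) = 84.94, max(17.66, 0) = 17.66, max(-12.49, 0) = 0, max(-26.02, 0) = 0
Node uu (S = 84.1): V_uu = e^(−0.04)·[0.4885·84.9450 + 0.5115·17.6650] = 48.5508
Node ud (S = 37.7): V_ud = e^(−0.04)·[0.4885·17.6650 + 0.5115·0.0000] = 8.2912
Node dd (S = 16.9): V_dd = e^(−0.04)·[0.4885·0.0000 + 0.5115·0.0000] = 0.0000
Node u (S = 58): V_u = e^(−0.04)·[0.4885·48.5508 + 0.5115·8.2912] = 26.8623
Node d (S = 26): V_d = e^(−0.04)·[0.4885·8.2912 + 0.5115·0.0000] = 3.8916
Node 0 (S = 40): V_0 = e^(−0.04)·[0.4885·26.8623 + 0.5115·3.8916] = 14.5205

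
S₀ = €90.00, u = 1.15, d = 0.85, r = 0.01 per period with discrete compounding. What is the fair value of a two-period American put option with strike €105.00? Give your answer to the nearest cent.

€17.32

Risk-neutral probability p = (1 + 0.01 − 0.85)/(1.15 − 0.85) = 0.1600/0.3000 = 0.5333
Terminal stock prices: S_uu = 119, S_ud = 87.97, S_dd = 65.02
Terminal payoffs (K − S): max(-14.02, 0) = 0, max(17.03, 0) = 17.03, max(39.98, 0) = 39.98
Node u (S = 103.5): continuation = 1/1.01·[0.5333·0.0000 + 0.4667·17.0250] = 7.8663; exercise value = 1.5000 ≤ continuation, so V_u = 7.8663
Node d (S = 76.5): continuation = 1/1.01·[0.5333·17.0250 + 0.4667·39.9750] = 27.4604; exercise value = 28.5000 > continuation, so V_d = 28.5000 (exercise)
Node 0 (S = 90): continuation = 1/1.01·[0.5333·7.8663 + 0.4667·28.5000] = 17.3222; exercise value = 15.0000 ≤ continuation, so V_0 = 17.3222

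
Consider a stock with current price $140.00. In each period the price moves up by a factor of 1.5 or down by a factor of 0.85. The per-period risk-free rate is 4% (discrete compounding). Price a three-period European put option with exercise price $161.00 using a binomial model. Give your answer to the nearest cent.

Risk-neutral probability p = (1 + 0.04 − 0.85)/(1.5 − 0.85) = 0.1900/0.6500 = 0.2923
Terminal stock prices: S_uuu = 472.5, S_uud = 267.8, S_udd = 151.7, S_ddd = 85.98
Terminal payoffs (K − S): max(-311.5, 0) = 0, max(-106.8, 0) = 0, max(9.275, 0) = 9.275, max(75.02, 0) = 75.02
Node uu (S = 315): V_uu = 1/1.04·[0.2923·0.0000 + 0.7077·0.0000] = 0.0000
Node ud (S = 178.5): V_ud = 1/1.04·[0.2923·0.0000 + 0.7077·9.2750] = 6.3114
Node dd (S = 101.1): V_dd = 1/1.04·[0.2923·9.2750 + 0.7077·75.0225] = 53.6577
Node u (S = 210): V_u = 1/1.04·[0.2923·0.0000 + 0.7077·6.3114] = 4.2947
Node d (S = 119): V_d = 1/1.04·[0.2923·6.3114 + 0.7077·53.6577] = 38.2865
Node 0 (S = 140): V_0 = 1/1.04·[0.2923·4.2947 + 0.7077·38.2865] = 27.2601

$27.26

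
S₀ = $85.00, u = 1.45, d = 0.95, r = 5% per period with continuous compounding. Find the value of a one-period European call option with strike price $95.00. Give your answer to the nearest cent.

Risk-neutral probability p = (e^0.05 − 0.95)/(1.45 − 0.95) = 0.1013/0.5000 = 0.2025
Terminal stock prices: S_u = 123.2, S_d = 80.75
Terminal payoffs (S − K): max(28.25, 0) = 28.25, max(-14.25, 0) = 0
Node 0 (S = 85): V_0 = e^(−0.05)·[0.2025·28.2500 + 0.7975·0.0000] = 5.4428

$5.44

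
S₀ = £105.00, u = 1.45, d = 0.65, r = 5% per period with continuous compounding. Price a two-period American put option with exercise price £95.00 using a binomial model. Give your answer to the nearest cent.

£12.68

Risk-neutral probability p = (e^0.05 − 0.65)/(1.45 − 0.65) = 0.4013/0.8000 = 0.5016
Terminal stock prices: S_uu = 220.8, S_ud = 98.96, S_dd = 44.36
Terminal payoffs (K − S): max(-125.8, 0) = 0, max(-3.963, 0) = 0, max(50.64, 0) = 50.64
Node u (S = 152.2): continuation = e^(−0.05)·[0.5016·0.0000 + 0.4984·0.0000] = 0.0000; exercise value = 0.0000 ≤ continuation, so V_u = 0.0000
Node d (S = 68.25): continuation = e^(−0.05)·[0.5016·0.0000 + 0.4984·50.6375] = 24.0074; exercise value = 26.7500 > continuation, so V_d = 26.7500 (exercise)
Node 0 (S = 105): continuation = e^(−0.05)·[0.5016·0.0000 + 0.4984·26.7500] = 12.6823; exercise value = 0.0000 ≤ continuation, so V_0 = 12.6823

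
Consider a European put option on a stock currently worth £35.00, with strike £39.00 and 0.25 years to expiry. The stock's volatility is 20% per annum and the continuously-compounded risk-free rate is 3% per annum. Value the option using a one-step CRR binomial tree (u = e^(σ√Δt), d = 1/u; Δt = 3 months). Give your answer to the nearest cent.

CRR parameters: u = e^(σ√Δt) = e^(0.2·√0.25) = 1.1052, d = 1/u = 0.9048
Per-period rate: rΔt = 0.03·0.25 = 0.0075, so R = e^0.0075 = 1.0075
Risk-neutral probability p = (e^0.0075 − 0.9048)/(1.1052 − 0.9048) = 0.1027/0.2003 = 0.5126
Terminal stock prices: S_u = 38.68, S_d = 31.67
Terminal payoffs (K − S): max(0.319, 0) = 0.319, max(7.331, 0) = 7.331
Node 0 (S = 35): V_0 = e^(−0.0075)·[0.5126·0.3190 + 0.4874·7.3307] = 3.7086

£3.71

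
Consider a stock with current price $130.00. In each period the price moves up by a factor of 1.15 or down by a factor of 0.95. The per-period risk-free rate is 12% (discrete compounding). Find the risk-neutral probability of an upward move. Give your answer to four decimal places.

p = 0.8500

Risk-neutral probability p = (1 + 0.12 − 0.95)/(1.15 − 0.95) = 0.1700/0.2000 = 0.8500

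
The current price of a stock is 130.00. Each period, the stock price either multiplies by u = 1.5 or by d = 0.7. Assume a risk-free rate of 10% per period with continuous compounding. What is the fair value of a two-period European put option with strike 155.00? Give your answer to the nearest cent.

25.78

Risk-neutral probability p = (e^0.1 − 0.7)/(1.5 − 0.7) = 0.4052/0.8000 = 0.5065
Terminal stock prices: S_uu = 292.5, S_ud = 136.5, S_dd = 63.7
Terminal payoffs (K − S): max(-137.5, 0) = 0, max(18.5, 0) = 18.5, max(91.3, 0) = 91.3
Node u (S = 195): V_u = e^(−0.1)·[0.5065·0.0000 + 0.4935·18.5000] = 8.2615
Node d (S = 91): V_d = e^(−0.1)·[0.5065·18.5000 + 0.4935·91.3000] = 49.2498
Node 0 (S = 130): V_0 = e^(−0.1)·[0.5065·8.2615 + 0.4935·49.2498] = 25.7795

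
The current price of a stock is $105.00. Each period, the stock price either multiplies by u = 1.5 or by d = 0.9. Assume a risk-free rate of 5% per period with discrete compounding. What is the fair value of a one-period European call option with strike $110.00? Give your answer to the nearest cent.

Risk-neutral probability p = (1 + 0.05 − 0.9)/(1.5 − 0.9) = 0.1500/0.6000 = 0.2500
Terminal stock prices: S_u = 157.5, S_d = 94.5
Terminal payoffs (S − K): max(47.5, 0) = 47.5, max(-15.5, 0) = 0
Node 0 (S = 105): V_0 = 1/1.05·[0.2500·47.5000 + 0.7500·0.0000] = 11.3095

$11.31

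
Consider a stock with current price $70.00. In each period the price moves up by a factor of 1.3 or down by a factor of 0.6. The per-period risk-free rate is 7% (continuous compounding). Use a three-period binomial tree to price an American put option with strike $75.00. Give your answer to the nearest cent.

Risk-neutral probability p = (e^0.07 − 0.6)/(1.3 − 0.6) = 0.4725/0.7000 = 0.6750
Terminal stock prices: S_uuu = 153.8, S_uud = 70.98, S_udd = 32.76, S_ddd = 15.12
Terminal payoffs (K − S): max(-78.79, 0) = 0, max(4.02, 0) = 4.02, max(42.24, 0) = 42.24, max(59.88, 0) = 59.88
Node uu (S = 118.3): continuation = e^(−0.07)·[0.6750·0.0000 + 0.3250·4.0200] = 1.2181; exercise value = 0.0000 ≤ continuation, so V_uu = 1.2181
Node ud (S = 54.6): continuation = e^(−0.07)·[0.6750·4.0200 + 0.3250·42.2400] = 15.3295; exercise value = 20.4000 > continuation, so V_ud = 20.4000 (exercise)
Node dd (S = 25.2): continuation = e^(−0.07)·[0.6750·42.2400 + 0.3250·59.8800] = 44.7295; exercise value = 49.8000 > continuation, so V_dd = 49.8000 (exercise)
Node u (S = 91): continuation = e^(−0.07)·[0.6750·1.2181 + 0.3250·20.4000] = 6.9482; exercise value = 0.0000 ≤ continuation, so V_u = 6.9482
Node d (S = 42): continuation = e^(−0.07)·[0.6750·20.4000 + 0.3250·49.8000] = 27.9295; exercise value = 33.0000 > continuation, so V_d = 33.0000 (exercise)
Node 0 (S = 70): continuation = e^(−0.07)·[0.6750·6.9482 + 0.3250·33.0000] = 14.3726; exercise value = 5.0000 ≤ continuation, so V_0 = 14.3726

$14.37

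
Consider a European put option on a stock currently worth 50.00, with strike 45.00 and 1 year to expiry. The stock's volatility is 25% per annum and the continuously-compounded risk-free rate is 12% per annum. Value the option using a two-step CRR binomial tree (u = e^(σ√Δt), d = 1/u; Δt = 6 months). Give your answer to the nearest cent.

CRR parameters: u = e^(σ√Δt) = e^(0.25·√0.5) = 1.1934, d = 1/u = 0.8380
Per-period rate: rΔt = 0.12·0.5 = 0.06, so R = e^0.06 = 1.0618
Risk-neutral probability p = (e^0.06 − 0.8380)/(1.1934 − 0.8380) = 0.2239/0.3554 = 0.6299
Terminal stock prices: S_uu = 71.21, S_ud = 50, S_dd = 35.11
Terminal payoffs (K − S): max(-26.21, 0) = 0, max(-5, 0) = 0, max(9.891, 0) = 9.891
Node u (S = 59.67): V_u = e^(−0.06)·[0.6299·0.0000 + 0.3701·0.0000] = 0.0000
Node d (S = 41.9): V_d = e^(−0.06)·[0.6299·0.0000 + 0.3701·9.8906] = 3.4472
Node 0 (S = 50): V_0 = e^(−0.06)·[0.6299·0.0000 + 0.3701·3.4472] = 1.2015

1.20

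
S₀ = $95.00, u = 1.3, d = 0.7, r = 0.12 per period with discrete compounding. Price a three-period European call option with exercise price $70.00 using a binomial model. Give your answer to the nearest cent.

$47.17

Risk-neutral probability p = (1 + 0.12 − 0.7)/(1.3 − 0.7) = 0.4200/0.6000 = 0.7000
Terminal stock prices: S_uuu = 208.7, S_uud = 112.4, S_udd = 60.51, S_ddd = 32.58
Terminal payoffs (S − K): max(138.7, 0) = 138.7, max(42.39, 0) = 42.39, max(-9.485, 0) = 0, max(-37.42, 0) = 0
Node uu (S = 160.6): V_uu = 1/1.12·[0.7000·138.7150 + 0.3000·42.3850] = 98.0500
Node ud (S = 86.45): V_ud = 1/1.12·[0.7000·42.3850 + 0.3000·0.0000] = 26.4906
Node dd (S = 46.55): V_dd = 1/1.12·[0.7000·0.0000 + 0.3000·0.0000] = 0.0000
Node u (S = 123.5): V_u = 1/1.12·[0.7000·98.0500 + 0.3000·26.4906] = 68.3770
Node d (S = 66.5): V_d = 1/1.12·[0.7000·26.4906 + 0.3000·0.0000] = 16.5566
Node 0 (S = 95): V_0 = 1/1.12·[0.7000·68.3770 + 0.3000·16.5566] = 47.1704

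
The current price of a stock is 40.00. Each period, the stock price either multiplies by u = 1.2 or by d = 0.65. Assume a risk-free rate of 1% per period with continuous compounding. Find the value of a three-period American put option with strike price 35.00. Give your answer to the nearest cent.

Risk-neutral probability p = (e^0.01 − 0.65)/(1.2 − 0.65) = 0.3601/0.5500 = 0.6546
Terminal stock prices: S_uuu = 69.12, S_uud = 37.44, S_udd = 20.28, S_ddd = 10.98
Terminal payoffs (K − S): max(-34.12, 0) = 0, max(-2.44, 0) = 0, max(14.72, 0) = 14.72, max(24.02, 0) = 24.02
Node uu (S = 57.6): continuation = e^(−0.01)·[0.6546·0.0000 + 0.3454·0.0000] = 0.0000; exercise value = 0.0000 ≤ continuation, so V_uu = 0.0000
Node ud (S = 31.2): continuation = e^(−0.01)·[0.6546·0.0000 + 0.3454·14.7200] = 5.0332; exercise value = 3.8000 ≤ continuation, so V_ud = 5.0332
Node dd (S = 16.9): continuation = e^(−0.01)·[0.6546·14.7200 + 0.3454·24.0150] = 17.7517; exercise value = 18.1000 > continuation, so V_dd = 18.1000 (exercise)
Node u (S = 48): continuation = e^(−0.01)·[0.6546·0.0000 + 0.3454·5.0332] = 1.7210; exercise value = 0.0000 ≤ continuation, so V_u = 1.7210
Node d (S = 26): continuation = e^(−0.01)·[0.6546·5.0332 + 0.3454·18.1000] = 9.4510; exercise value = 9.0000 ≤ continuation, so V_d = 9.4510
Node 0 (S = 40): continuation = e^(−0.01)·[0.6546·1.7210 + 0.3454·9.4510] = 4.3469; exercise value = 0.0000 ≤ continuation, so V_0 = 4.3469

4.35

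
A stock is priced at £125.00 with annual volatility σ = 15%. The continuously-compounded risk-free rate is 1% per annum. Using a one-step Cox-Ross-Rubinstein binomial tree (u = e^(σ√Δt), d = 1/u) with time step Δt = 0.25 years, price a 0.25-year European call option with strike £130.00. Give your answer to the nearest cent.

£2.35

CRR parameters: u = e^(σ√Δt) = e^(0.15·√0.25) = 1.0779, d = 1/u = 0.9277
Per-period rate: rΔt = 0.01·0.25 = 0.0025, so R = e^0.0025 = 1.0025
Risk-neutral probability p = (e^0.0025 − 0.9277)/(1.0779 − 0.9277) = 0.0748/0.1501 = 0.4979
Terminal stock prices: S_u = 134.7, S_d = 116
Terminal payoffs (S − K): max(4.736, 0) = 4.736, max(-14.03, 0) = 0
Node 0 (S = 125): V_0 = e^(−0.0025)·[0.4979·4.7355 + 0.5021·0.0000] = 2.3521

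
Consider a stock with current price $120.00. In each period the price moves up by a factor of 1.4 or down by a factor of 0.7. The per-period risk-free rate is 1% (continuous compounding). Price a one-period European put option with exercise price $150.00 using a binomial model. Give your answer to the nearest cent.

Risk-neutral probability p = (e^0.01 − 0.7)/(1.4 − 0.7) = 0.3101/0.7000 = 0.4429
Terminal stock prices: S_u = 168, S_d = 84
Terminal payoffs (K − S): max(-18, 0) = 0, max(66, 0) = 66
Node 0 (S = 120): V_0 = e^(−0.01)·[0.4429·0.0000 + 0.5571·66.0000] = 36.4009

$36.40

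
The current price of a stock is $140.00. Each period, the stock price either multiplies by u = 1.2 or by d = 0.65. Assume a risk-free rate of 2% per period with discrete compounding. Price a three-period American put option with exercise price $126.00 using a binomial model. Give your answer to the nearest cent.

Risk-neutral probability p = (1 + 0.02 − 0.65)/(1.2 − 0.65) = 0.3700/0.5500 = 0.6727
Terminal stock prices: S_uuu = 241.9, S_uud = 131, S_udd = 70.98, S_ddd = 38.45
Terminal payoffs (K − S): max(-115.9, 0) = 0, max(-5.04, 0) = 0, max(55.02, 0) = 55.02, max(87.55, 0) = 87.55
Node uu (S = 201.6): continuation = 1/1.02·[0.6727·0.0000 + 0.3273·0.0000] = 0.0000; exercise value = 0.0000 ≤ continuation, so V_uu = 0.0000
Node ud (S = 109.2): continuation = 1/1.02·[0.6727·0.0000 + 0.3273·55.0200] = 17.6535; exercise value = 16.8000 ≤ continuation, so V_ud = 17.6535
Node dd (S = 59.15): continuation = 1/1.02·[0.6727·55.0200 + 0.3273·87.5525] = 64.3794; exercise value = 66.8500 > continuation, so V_dd = 66.8500 (exercise)
Node u (S = 168): continuation = 1/1.02·[0.6727·0.0000 + 0.3273·17.6535] = 5.6642; exercise value = 0.0000 ≤ continuation, so V_u = 5.6642
Node d (S = 91): continuation = 1/1.02·[0.6727·17.6535 + 0.3273·66.8500] = 33.0923; exercise value = 35.0000 > continuation, so V_d = 35.0000 (exercise)
Node 0 (S = 140): continuation = 1/1.02·[0.6727·5.6642 + 0.3273·35.0000] = 14.9657; exercise value = 0.0000 ≤ continuation, so V_0 = 14.9657

$14.97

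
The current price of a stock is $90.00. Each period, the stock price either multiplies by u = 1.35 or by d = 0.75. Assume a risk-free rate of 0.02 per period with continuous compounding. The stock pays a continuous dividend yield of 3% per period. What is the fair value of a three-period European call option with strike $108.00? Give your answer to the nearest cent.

$10.92

Per-period risk-free factor R = e^0.02 = 1.0202; dividend-adjusted growth = e^(0.02−0.03) = 0.9900.
Risk-neutral probability p = (0.9900 − 0.75)/(1.35 − 0.75) = 0.2400/0.6000 = 0.4001
Terminal stock prices: S_uuu = 221.4, S_uud = 123, S_udd = 68.34, S_ddd = 37.97
Terminal payoffs (S − K): max(113.4, 0) = 113.4, max(15.02, 0) = 15.02, max(-39.66, 0) = 0, max(-70.03, 0) = 0
Node uu (S = 164): V_uu = e^(−0.02)·[0.4001·113.4338 + 0.5999·15.0188] = 53.3159
Node ud (S = 91.13): V_ud = e^(−0.02)·[0.4001·15.0188 + 0.5999·0.0000] = 5.8898
Node dd (S = 50.62): V_dd = e^(−0.02)·[0.4001·0.0000 + 0.5999·0.0000] = 0.0000
Node u (S = 121.5): V_u = e^(−0.02)·[0.4001·53.3159 + 0.5999·5.8898] = 24.3718
Node d (S = 67.5): V_d = e^(−0.02)·[0.4001·5.8898 + 0.5999·0.0000] = 2.3097
Node 0 (S = 90): V_0 = e^(−0.02)·[0.4001·24.3718 + 0.5999·2.3097] = 10.9159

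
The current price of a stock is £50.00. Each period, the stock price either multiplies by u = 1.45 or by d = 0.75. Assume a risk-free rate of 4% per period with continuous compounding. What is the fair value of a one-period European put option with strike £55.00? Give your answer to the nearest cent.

Risk-neutral probability p = (e^0.04 − 0.75)/(1.45 − 0.75) = 0.2908/0.7000 = 0.4154
Terminal stock prices: S_u = 72.5, S_d = 37.5
Terminal payoffs (K − S): max(-17.5, 0) = 0, max(17.5, 0) = 17.5
Node 0 (S = 50): V_0 = e^(−0.04)·[0.4154·0.0000 + 0.5846·17.5000] = 9.8286

£9.83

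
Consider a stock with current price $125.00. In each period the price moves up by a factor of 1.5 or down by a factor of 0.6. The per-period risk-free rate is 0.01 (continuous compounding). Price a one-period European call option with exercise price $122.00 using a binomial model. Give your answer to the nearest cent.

$29.55

Risk-neutral probability p = (e^0.01 − 0.6)/(1.5 − 0.6) = 0.4101/0.9000 = 0.4556
Terminal stock prices: S_u = 187.5, S_d = 75
Terminal payoffs (S − K): max(65.5, 0) = 65.5, max(-47, 0) = 0
Node 0 (S = 125): V_0 = e^(−0.01)·[0.4556·65.5000 + 0.5444·0.0000] = 29.5456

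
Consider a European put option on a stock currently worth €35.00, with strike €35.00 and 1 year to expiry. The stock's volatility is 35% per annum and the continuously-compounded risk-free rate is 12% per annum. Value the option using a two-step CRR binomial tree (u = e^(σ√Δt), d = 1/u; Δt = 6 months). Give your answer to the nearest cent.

CRR parameters: u = e^(σ√Δt) = e^(0.35·√0.5) = 1.2808, d = 1/u = 0.7808
Per-period rate: rΔt = 0.12·0.5 = 0.06, so R = e^0.06 = 1.0618
Risk-neutral probability p = (e^0.06 − 0.7808)/(1.2808 − 0.7808) = 0.2811/0.5000 = 0.5621
Terminal stock prices: S_uu = 57.42, S_ud = 35, S_dd = 21.34
Terminal payoffs (K − S): max(-22.42, 0) = 0, max(0, 0) = 0, max(13.66, 0) = 13.66
Node u (S = 44.83): V_u = e^(−0.06)·[0.5621·0.0000 + 0.4379·0.0000] = 0.0000
Node d (S = 27.33): V_d = e^(−0.06)·[0.5621·0.0000 + 0.4379·13.6645] = 5.6352
Node 0 (S = 35): V_0 = e^(−0.06)·[0.5621·0.0000 + 0.4379·5.6352] = 2.3239

€2.32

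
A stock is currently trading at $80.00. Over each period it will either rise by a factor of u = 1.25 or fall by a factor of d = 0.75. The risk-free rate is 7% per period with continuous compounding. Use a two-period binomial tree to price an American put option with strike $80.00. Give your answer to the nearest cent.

$7.61

Risk-neutral probability p = (e^0.07 − 0.75)/(1.25 − 0.75) = 0.3225/0.5000 = 0.6450
Terminal stock prices: S_uu = 125, S_ud = 75, S_dd = 45
Terminal payoffs (K − S): max(-45, 0) = 0, max(5, 0) = 5, max(35, 0) = 35
Node u (S = 100): continuation = e^(−0.07)·[0.6450·0.0000 + 0.3550·5.0000] = 1.6549; exercise value = 0.0000 ≤ continuation, so V_u = 1.6549
Node d (S = 60): continuation = e^(−0.07)·[0.6450·5.0000 + 0.3550·35.0000] = 14.5915; exercise value = 20.0000 > continuation, so V_d = 20.0000 (exercise)
Node 0 (S = 80): continuation = e^(−0.07)·[0.6450·1.6549 + 0.3550·20.0000] = 7.6150; exercise value = 0.0000 ≤ continuation, so V_0 = 7.6150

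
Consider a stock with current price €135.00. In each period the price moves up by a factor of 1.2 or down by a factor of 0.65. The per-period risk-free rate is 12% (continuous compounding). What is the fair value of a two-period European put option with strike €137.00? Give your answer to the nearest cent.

Risk-neutral probability p = (e^0.12 − 0.65)/(1.2 − 0.65) = 0.4775/0.5500 = 0.8682
Terminal stock prices: S_uu = 194.4, S_ud = 105.3, S_dd = 57.04
Terminal payoffs (K − S): max(-57.4, 0) = 0, max(31.7, 0) = 31.7, max(79.96, 0) = 79.96
Node u (S = 162): V_u = e^(−0.12)·[0.8682·0.0000 + 0.1318·31.7000] = 3.7063
Node d (S = 87.75): V_d = e^(−0.12)·[0.8682·31.7000 + 0.1318·79.9625] = 33.7581
Node 0 (S = 135): V_0 = e^(−0.12)·[0.8682·3.7063 + 0.1318·33.7581] = 6.8008

€6.80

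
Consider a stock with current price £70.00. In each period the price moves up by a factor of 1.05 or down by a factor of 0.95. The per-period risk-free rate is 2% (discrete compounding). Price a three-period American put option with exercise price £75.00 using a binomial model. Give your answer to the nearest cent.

Risk-neutral probability p = (1 + 0.02 − 0.95)/(1.05 − 0.95) = 0.0700/0.1000 = 0.7000
Terminal stock prices: S_uuu = 81.03, S_uud = 73.32, S_udd = 66.33, S_ddd = 60.02
Terminal payoffs (K − S): max(-6.034, 0) = 0, max(1.684, 0) = 1.684, max(8.666, 0) = 8.666, max(14.98, 0) = 14.98
Node uu (S = 77.17): continuation = 1/1.02·[0.7000·0.0000 + 0.3000·1.6838] = 0.4952; exercise value = 0.0000 ≤ continuation, so V_uu = 0.4952
Node ud (S = 69.83): continuation = 1/1.02·[0.7000·1.6838 + 0.3000·8.6663] = 3.7044; exercise value = 5.1750 > continuation, so V_ud = 5.1750 (exercise)
Node dd (S = 63.17): continuation = 1/1.02·[0.7000·8.6663 + 0.3000·14.9838] = 10.3544; exercise value = 11.8250 > continuation, so V_dd = 11.8250 (exercise)
Node u (S = 73.5): continuation = 1/1.02·[0.7000·0.4952 + 0.3000·5.1750] = 1.8619; exercise value = 1.5000 ≤ continuation, so V_u = 1.8619
Node d (S = 66.5): continuation = 1/1.02·[0.7000·5.1750 + 0.3000·11.8250] = 7.0294; exercise value = 8.5000 > continuation, so V_d = 8.5000 (exercise)
Node 0 (S = 70): continuation = 1/1.02·[0.7000·1.8619 + 0.3000·8.5000] = 3.7778; exercise value = 5.0000 > continuation, so V_0 = 5.0000 (exercise)

£5.00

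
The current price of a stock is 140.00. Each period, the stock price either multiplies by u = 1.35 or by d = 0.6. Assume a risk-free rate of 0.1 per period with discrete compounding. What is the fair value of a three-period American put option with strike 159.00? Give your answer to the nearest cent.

31.76

Risk-neutral probability p = (1 + 0.1 − 0.6)/(1.35 − 0.6) = 0.5000/0.7500 = 0.6667
Terminal stock prices: S_uuu = 344.5, S_uud = 153.1, S_udd = 68.04, S_ddd = 30.24
Terminal payoffs (K − S): max(-185.5, 0) = 0, max(5.91, 0) = 5.91, max(90.96, 0) = 90.96, max(128.8, 0) = 128.8
Node uu (S = 255.2): continuation = 1/1.1·[0.6667·0.0000 + 0.3333·5.9100] = 1.7909; exercise value = 0.0000 ≤ continuation, so V_uu = 1.7909
Node ud (S = 113.4): continuation = 1/1.1·[0.6667·5.9100 + 0.3333·90.9600] = 31.1455; exercise value = 45.6000 > continuation, so V_ud = 45.6000 (exercise)
Node dd (S = 50.4): continuation = 1/1.1·[0.6667·90.9600 + 0.3333·128.7600] = 94.1455; exercise value = 108.6000 > continuation, so V_dd = 108.6000 (exercise)
Node u (S = 189): continuation = 1/1.1·[0.6667·1.7909 + 0.3333·45.6000] = 14.9036; exercise value = 0.0000 ≤ continuation, so V_u = 14.9036
Node d (S = 84): continuation = 1/1.1·[0.6667·45.6000 + 0.3333·108.6000] = 60.5455; exercise value = 75.0000 > continuation, so V_d = 75.0000 (exercise)
Node 0 (S = 140): continuation = 1/1.1·[0.6667·14.9036 + 0.3333·75.0000] = 31.7597; exercise value = 19.0000 ≤ continuation, so V_0 = 31.7597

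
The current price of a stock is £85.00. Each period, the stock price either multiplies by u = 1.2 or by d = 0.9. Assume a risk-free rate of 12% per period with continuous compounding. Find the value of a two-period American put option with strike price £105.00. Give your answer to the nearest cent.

Risk-neutral probability p = (e^0.12 − 0.9)/(1.2 − 0.9) = 0.2275/0.3000 = 0.7583
Terminal stock prices: S_uu = 122.4, S_ud = 91.8, S_dd = 68.85
Terminal payoffs (K − S): max(-17.4, 0) = 0, max(13.2, 0) = 13.2, max(36.15, 0) = 36.15
Node u (S = 102): continuation = e^(−0.12)·[0.7583·0.0000 + 0.2417·13.2000] = 2.8294; exercise value = 3.0000 > continuation, so V_u = 3.0000 (exercise)
Node d (S = 76.5): continuation = e^(−0.12)·[0.7583·13.2000 + 0.2417·36.1500] = 16.6266; exercise value = 28.5000 > continuation, so V_d = 28.5000 (exercise)
Node 0 (S = 85): continuation = e^(−0.12)·[0.7583·3.0000 + 0.2417·28.5000] = 8.1266; exercise value = 20.0000 > continuation, so V_0 = 20.0000 (exercise)

£20.00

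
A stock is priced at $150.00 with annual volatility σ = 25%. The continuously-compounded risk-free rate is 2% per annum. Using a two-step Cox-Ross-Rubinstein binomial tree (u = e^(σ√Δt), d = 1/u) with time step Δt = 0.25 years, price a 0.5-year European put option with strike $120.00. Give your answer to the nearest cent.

CRR parameters: u = e^(σ√Δt) = e^(0.25·√0.25) = 1.1331, d = 1/u = 0.8825
Per-period rate: rΔt = 0.02·0.25 = 0.005, so R = e^0.005 = 1.0050
Risk-neutral probability p = (e^0.005 − 0.8825)/(1.1331 − 0.8825) = 0.1225/0.2507 = 0.4888
Terminal stock prices: S_uu = 192.6, S_ud = 150, S_dd = 116.8
Terminal payoffs (K − S): max(-72.6, 0) = 0, max(-30, 0) = 0, max(3.18, 0) = 3.18
Node u (S = 170): V_u = e^(−0.005)·[0.4888·0.0000 + 0.5112·0.0000] = 0.0000
Node d (S = 132.4): V_d = e^(−0.005)·[0.4888·0.0000 + 0.5112·3.1799] = 1.6175
Node 0 (S = 150): V_0 = e^(−0.005)·[0.4888·0.0000 + 0.5112·1.6175] = 0.8228

$0.82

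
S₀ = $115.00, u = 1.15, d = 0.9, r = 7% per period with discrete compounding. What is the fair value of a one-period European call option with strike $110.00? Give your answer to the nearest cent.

$14.14

Risk-neutral probability p = (1 + 0.07 − 0.9)/(1.15 − 0.9) = 0.1700/0.2500 = 0.6800
Terminal stock prices: S_u = 132.2, S_d = 103.5
Terminal payoffs (S − K): max(22.25, 0) = 22.25, max(-6.5, 0) = 0
Node 0 (S = 115): V_0 = 1/1.07·[0.6800·22.2500 + 0.3200·0.0000] = 14.1402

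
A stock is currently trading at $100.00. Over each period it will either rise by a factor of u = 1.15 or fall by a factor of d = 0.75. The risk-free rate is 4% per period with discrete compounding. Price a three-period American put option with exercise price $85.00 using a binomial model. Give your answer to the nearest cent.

$3.99

Risk-neutral probability p = (1 + 0.04 − 0.75)/(1.15 − 0.75) = 0.2900/0.4000 = 0.7250
Terminal stock prices: S_uuu = 152.1, S_uud = 99.19, S_udd = 64.69, S_ddd = 42.19
Terminal payoffs (K − S): max(-67.09, 0) = 0, max(-14.19, 0) = 0, max(20.31, 0) = 20.31, max(42.81, 0) = 42.81
Node uu (S = 132.2): continuation = 1/1.04·[0.7250·0.0000 + 0.2750·0.0000] = 0.0000; exercise value = 0.0000 ≤ continuation, so V_uu = 0.0000
Node ud (S = 86.25): continuation = 1/1.04·[0.7250·0.0000 + 0.2750·20.3125] = 5.3711; exercise value = 0.0000 ≤ continuation, so V_ud = 5.3711
Node dd (S = 56.25): continuation = 1/1.04·[0.7250·20.3125 + 0.2750·42.8125] = 25.4808; exercise value = 28.7500 > continuation, so V_dd = 28.7500 (exercise)
Node u (S = 115): continuation = 1/1.04·[0.7250·0.0000 + 0.2750·5.3711] = 1.4202; exercise value = 0.0000 ≤ continuation, so V_u = 1.4202
Node d (S = 75): continuation = 1/1.04·[0.7250·5.3711 + 0.2750·28.7500] = 11.3464; exercise value = 10.0000 ≤ continuation, so V_d = 11.3464
Node 0 (S = 100): continuation = 1/1.04·[0.7250·1.4202 + 0.2750·11.3464] = 3.9903; exercise value = 0.0000 ≤ continuation, so V_0 = 3.9903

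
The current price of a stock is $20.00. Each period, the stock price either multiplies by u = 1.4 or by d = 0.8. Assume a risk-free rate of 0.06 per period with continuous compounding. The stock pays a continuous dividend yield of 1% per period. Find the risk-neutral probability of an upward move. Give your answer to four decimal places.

Per-period risk-free factor R = e^0.06 = 1.0618; dividend-adjusted growth = e^(0.06−0.01) = 1.0513.
Risk-neutral probability p = (1.0513 − 0.8)/(1.4 − 0.8) = 0.2513/0.6000 = 0.4188

p = 0.4188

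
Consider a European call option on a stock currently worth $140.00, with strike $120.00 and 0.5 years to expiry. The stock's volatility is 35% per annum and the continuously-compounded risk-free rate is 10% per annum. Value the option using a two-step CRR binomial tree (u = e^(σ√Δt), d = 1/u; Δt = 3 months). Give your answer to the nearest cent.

CRR parameters: u = e^(σ√Δt) = e^(0.35·√0.25) = 1.1912, d = 1/u = 0.8395
Per-period rate: rΔt = 0.1·0.25 = 0.025, so R = e^0.025 = 1.0253
Risk-neutral probability p = (e^0.025 − 0.8395)/(1.1912 − 0.8395) = 0.1859/0.3518 = 0.5283
Terminal stock prices: S_uu = 198.7, S_ud = 140, S_dd = 98.66
Terminal payoffs (S − K): max(78.67, 0) = 78.67, max(20, 0) = 20, max(-21.34, 0) = 0
Node u (S = 166.8): V_u = e^(−0.025)·[0.5283·78.6695 + 0.4717·20.0000] = 49.7373
Node d (S = 117.5): V_d = e^(−0.025)·[0.5283·20.0000 + 0.4717·0.0000] = 10.3056
Node 0 (S = 140): V_0 = e^(−0.025)·[0.5283·49.7373 + 0.4717·10.3056] = 30.3694

$30.37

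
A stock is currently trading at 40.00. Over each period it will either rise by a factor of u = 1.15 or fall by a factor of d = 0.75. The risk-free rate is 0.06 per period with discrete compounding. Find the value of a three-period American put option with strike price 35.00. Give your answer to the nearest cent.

Risk-neutral probability p = (1 + 0.06 − 0.75)/(1.15 − 0.75) = 0.3100/0.4000 = 0.7750
Terminal stock prices: S_uuu = 60.83, S_uud = 39.67, S_udd = 25.88, S_ddd = 16.88
Terminal payoffs (K − S): max(-25.83, 0) = 0, max(-4.675, 0) = 0, max(9.125, 0) = 9.125, max(18.12, 0) = 18.12
Node uu (S = 52.9): continuation = 1/1.06·[0.7750·0.0000 + 0.2250·0.0000] = 0.0000; exercise value = 0.0000 ≤ continuation, so V_uu = 0.0000
Node ud (S = 34.5): continuation = 1/1.06·[0.7750·0.0000 + 0.2250·9.1250] = 1.9369; exercise value = 0.5000 ≤ continuation, so V_ud = 1.9369
Node dd (S = 22.5): continuation = 1/1.06·[0.7750·9.1250 + 0.2250·18.1250] = 10.5189; exercise value = 12.5000 > continuation, so V_dd = 12.5000 (exercise)
Node u (S = 46): continuation = 1/1.06·[0.7750·0.0000 + 0.2250·1.9369] = 0.4111; exercise value = 0.0000 ≤ continuation, so V_u = 0.4111
Node d (S = 30): continuation = 1/1.06·[0.7750·1.9369 + 0.2250·12.5000] = 4.0694; exercise value = 5.0000 > continuation, so V_d = 5.0000 (exercise)
Node 0 (S = 40): continuation = 1/1.06·[0.7750·0.4111 + 0.2250·5.0000] = 1.3619; exercise value = 0.0000 ≤ continuation, so V_0 = 1.3619

1.36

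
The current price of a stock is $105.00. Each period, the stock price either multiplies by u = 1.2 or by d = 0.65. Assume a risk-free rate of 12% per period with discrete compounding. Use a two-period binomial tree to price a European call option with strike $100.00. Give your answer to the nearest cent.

Risk-neutral probability p = (1 + 0.12 − 0.65)/(1.2 − 0.65) = 0.4700/0.5500 = 0.8545
Terminal stock prices: S_uu = 151.2, S_ud = 81.9, S_dd = 44.36
Terminal payoffs (S − K): max(51.2, 0) = 51.2, max(-18.1, 0) = 0, max(-55.64, 0) = 0
Node u (S = 126): V_u = 1/1.12·[0.8545·51.2000 + 0.1455·0.0000] = 39.0649
Node d (S = 68.25): V_d = 1/1.12·[0.8545·0.0000 + 0.1455·0.0000] = 0.0000
Node 0 (S = 105): V_0 = 1/1.12·[0.8545·39.0649 + 0.1455·0.0000] = 29.8060

$29.81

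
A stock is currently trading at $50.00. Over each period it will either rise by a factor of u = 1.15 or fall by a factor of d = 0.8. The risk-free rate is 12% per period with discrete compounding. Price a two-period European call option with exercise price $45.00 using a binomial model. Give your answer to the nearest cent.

$14.20

Risk-neutral probability p = (1 + 0.12 − 0.8)/(1.15 − 0.8) = 0.3200/0.3500 = 0.9143
Terminal stock prices: S_uu = 66.12, S_ud = 46, S_dd = 32
Terminal payoffs (S − K): max(21.12, 0) = 21.12, max(1, 0) = 1, max(-13, 0) = 0
Node u (S = 57.5): V_u = 1/1.12·[0.9143·21.1250 + 0.0857·1.0000] = 17.3214
Node d (S = 40): V_d = 1/1.12·[0.9143·1.0000 + 0.0857·0.0000] = 0.8163
Node 0 (S = 50): V_0 = 1/1.12·[0.9143·17.3214 + 0.0857·0.8163] = 14.2024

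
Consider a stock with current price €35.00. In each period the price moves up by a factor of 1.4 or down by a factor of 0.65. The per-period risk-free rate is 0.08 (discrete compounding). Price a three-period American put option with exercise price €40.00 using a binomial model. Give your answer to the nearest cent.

€8.52

Risk-neutral probability p = (1 + 0.08 − 0.65)/(1.4 − 0.65) = 0.4300/0.7500 = 0.5733
Terminal stock prices: S_uuu = 96.04, S_uud = 44.59, S_udd = 20.7, S_ddd = 9.612
Terminal payoffs (K − S): max(-56.04, 0) = 0, max(-4.59, 0) = 0, max(19.3, 0) = 19.3, max(30.39, 0) = 30.39
Node uu (S = 68.6): continuation = 1/1.08·[0.5733·0.0000 + 0.4267·0.0000] = 0.0000; exercise value = 0.0000 ≤ continuation, so V_uu = 0.0000
Node ud (S = 31.85): continuation = 1/1.08·[0.5733·0.0000 + 0.4267·19.2975] = 7.6237; exercise value = 8.1500 > continuation, so V_ud = 8.1500 (exercise)
Node dd (S = 14.79): continuation = 1/1.08·[0.5733·19.2975 + 0.4267·30.3881] = 22.2495; exercise value = 25.2125 > continuation, so V_dd = 25.2125 (exercise)
Node u (S = 49): continuation = 1/1.08·[0.5733·0.0000 + 0.4267·8.1500] = 3.2198; exercise value = 0.0000 ≤ continuation, so V_u = 3.2198
Node d (S = 22.75): continuation = 1/1.08·[0.5733·8.1500 + 0.4267·25.2125] = 14.2870; exercise value = 17.2500 > continuation, so V_d = 17.2500 (exercise)
Node 0 (S = 35): continuation = 1/1.08·[0.5733·3.2198 + 0.4267·17.2500] = 8.5241; exercise value = 5.0000 ≤ continuation, so V_0 = 8.5241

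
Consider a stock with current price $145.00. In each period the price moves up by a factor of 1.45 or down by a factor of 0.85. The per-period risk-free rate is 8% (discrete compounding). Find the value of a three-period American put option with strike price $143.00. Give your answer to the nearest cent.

Risk-neutral probability p = (1 + 0.08 − 0.85)/(1.45 − 0.85) = 0.2300/0.6000 = 0.3833
Terminal stock prices: S_uuu = 442.1, S_uud = 259.1, S_udd = 151.9, S_ddd = 89.05
Terminal payoffs (K − S): max(-299.1, 0) = 0, max(-116.1, 0) = 0, max(-8.906, 0) = 0, max(53.95, 0) = 53.95
Node uu (S = 304.9): continuation = 1/1.08·[0.3833·0.0000 + 0.6167·0.0000] = 0.0000; exercise value = 0.0000 ≤ continuation, so V_uu = 0.0000
Node ud (S = 178.7): continuation = 1/1.08·[0.3833·0.0000 + 0.6167·0.0000] = 0.0000; exercise value = 0.0000 ≤ continuation, so V_ud = 0.0000
Node dd (S = 104.8): continuation = 1/1.08·[0.3833·0.0000 + 0.6167·53.9519] = 30.8059; exercise value = 38.2375 > continuation, so V_dd = 38.2375 (exercise)
Node u (S = 210.2): continuation = 1/1.08·[0.3833·0.0000 + 0.6167·0.0000] = 0.0000; exercise value = 0.0000 ≤ continuation, so V_u = 0.0000
Node d (S = 123.2): continuation = 1/1.08·[0.3833·0.0000 + 0.6167·38.2375] = 21.8331; exercise value = 19.7500 ≤ continuation, so V_d = 21.8331
Node 0 (S = 145): continuation = 1/1.08·[0.3833·0.0000 + 0.6167·21.8331] = 12.4665; exercise value = 0.0000 ≤ continuation, so V_0 = 12.4665

$12.47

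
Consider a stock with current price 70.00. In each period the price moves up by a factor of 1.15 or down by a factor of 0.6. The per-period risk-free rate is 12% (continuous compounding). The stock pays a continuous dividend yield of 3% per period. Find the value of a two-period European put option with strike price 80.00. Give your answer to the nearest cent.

4.99

Per-period risk-free factor R = e^0.12 = 1.1275; dividend-adjusted growth = e^(0.12−0.03) = 1.0942.
Risk-neutral probability p = (1.0942 − 0.6)/(1.15 − 0.6) = 0.4942/0.5500 = 0.8985
Terminal stock prices: S_uu = 92.57, S_ud = 48.3, S_dd = 25.2
Terminal payoffs (K − S): max(-12.57, 0) = 0, max(31.7, 0) = 31.7, max(54.8, 0) = 54.8
Node u (S = 80.5): V_u = e^(−0.12)·[0.8985·0.0000 + 0.1015·31.7000] = 2.8537
Node d (S = 42): V_d = e^(−0.12)·[0.8985·31.7000 + 0.1015·54.8000] = 30.1949
Node 0 (S = 70): V_0 = e^(−0.12)·[0.8985·2.8537 + 0.1015·30.1949] = 4.9924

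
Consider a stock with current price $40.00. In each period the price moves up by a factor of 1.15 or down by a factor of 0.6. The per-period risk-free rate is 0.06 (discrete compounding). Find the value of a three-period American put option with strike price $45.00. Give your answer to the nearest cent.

Risk-neutral probability p = (1 + 0.06 − 0.6)/(1.15 − 0.6) = 0.4600/0.5500 = 0.8364
Terminal stock prices: S_uuu = 60.83, S_uud = 31.74, S_udd = 16.56, S_ddd = 8.64
Terminal payoffs (K − S): max(-15.83, 0) = 0, max(13.26, 0) = 13.26, max(28.44, 0) = 28.44, max(36.36, 0) = 36.36
Node uu (S = 52.9): continuation = 1/1.06·[0.8364·0.0000 + 0.1636·13.2600] = 2.0470; exercise value = 0.0000 ≤ continuation, so V_uu = 2.0470
Node ud (S = 27.6): continuation = 1/1.06·[0.8364·13.2600 + 0.1636·28.4400] = 14.8528; exercise value = 17.4000 > continuation, so V_ud = 17.4000 (exercise)
Node dd (S = 14.4): continuation = 1/1.06·[0.8364·28.4400 + 0.1636·36.3600] = 28.0528; exercise value = 30.6000 > continuation, so V_dd = 30.6000 (exercise)
Node u (S = 46): continuation = 1/1.06·[0.8364·2.0470 + 0.1636·17.4000] = 4.3012; exercise value = 0.0000 ≤ continuation, so V_u = 4.3012
Node d (S = 24): continuation = 1/1.06·[0.8364·17.4000 + 0.1636·30.6000] = 18.4528; exercise value = 21.0000 > continuation, so V_d = 21.0000 (exercise)
Node 0 (S = 40): continuation = 1/1.06·[0.8364·4.3012 + 0.1636·21.0000] = 6.6356; exercise value = 5.0000 ≤ continuation, so V_0 = 6.6356

$6.64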